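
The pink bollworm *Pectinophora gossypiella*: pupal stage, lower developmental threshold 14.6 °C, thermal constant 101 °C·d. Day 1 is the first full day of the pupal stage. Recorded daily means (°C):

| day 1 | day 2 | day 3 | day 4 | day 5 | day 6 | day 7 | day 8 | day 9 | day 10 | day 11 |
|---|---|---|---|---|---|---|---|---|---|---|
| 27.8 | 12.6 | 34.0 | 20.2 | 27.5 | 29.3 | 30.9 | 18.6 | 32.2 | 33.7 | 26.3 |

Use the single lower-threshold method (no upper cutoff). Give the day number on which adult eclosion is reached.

day 9

Daily DD above 14.6 °C: 13.2, 0.0, 19.4, 5.6, 12.9, 14.7, 16.3, 4.0, 17.6, 19.1, 11.7.
Cumulative: 13.2, 13.2, 32.6, 38.2, 51.1, 65.8, 82.1, 86.1, 103.7, 122.8, 134.5.
The total first reaches 101 DD on day 9.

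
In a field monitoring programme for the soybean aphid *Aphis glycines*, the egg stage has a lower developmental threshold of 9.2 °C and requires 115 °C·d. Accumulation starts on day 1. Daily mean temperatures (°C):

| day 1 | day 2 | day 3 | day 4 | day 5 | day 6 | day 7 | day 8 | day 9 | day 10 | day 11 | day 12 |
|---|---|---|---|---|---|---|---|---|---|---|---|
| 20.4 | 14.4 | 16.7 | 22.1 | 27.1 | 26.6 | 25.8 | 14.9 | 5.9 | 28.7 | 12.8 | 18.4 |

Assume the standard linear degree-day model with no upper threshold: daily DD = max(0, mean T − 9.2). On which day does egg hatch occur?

day 11

Daily DD above 9.2 °C: 11.2, 5.2, 7.5, 12.9, 17.9, 17.4, 16.6, 5.7, 0.0, 19.5, 3.6, 9.2.
Cumulative: 11.2, 16.4, 23.9, 36.8, 54.7, 72.1, 88.7, 94.4, 94.4, 113.9, 117.5, 126.7.
The total first reaches 115 DD on day 11.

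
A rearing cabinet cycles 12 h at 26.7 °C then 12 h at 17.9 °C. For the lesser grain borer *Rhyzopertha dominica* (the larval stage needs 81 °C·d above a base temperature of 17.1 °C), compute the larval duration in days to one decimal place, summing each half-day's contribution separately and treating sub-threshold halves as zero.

15.6 days

Day half: max(0, 26.7 − 17.1) × 0.5 = 9.6 × 0.5 = 4.80 DD.
Night half: max(0, 17.9 − 17.1) × 0.5 = 0.8 × 0.5 = 0.40 DD.
Per 24 h: 5.20 DD/day.
Duration = 81 / 5.20 = 15.577 ≈ 15.6 days.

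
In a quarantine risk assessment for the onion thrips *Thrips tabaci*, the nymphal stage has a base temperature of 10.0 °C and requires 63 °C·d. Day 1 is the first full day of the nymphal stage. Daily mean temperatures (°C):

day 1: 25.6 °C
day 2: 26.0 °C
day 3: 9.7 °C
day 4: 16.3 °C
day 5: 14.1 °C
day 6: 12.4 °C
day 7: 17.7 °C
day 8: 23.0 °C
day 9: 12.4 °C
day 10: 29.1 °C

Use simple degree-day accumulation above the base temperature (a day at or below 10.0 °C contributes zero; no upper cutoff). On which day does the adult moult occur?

day 8

Daily DD above 10.0 °C: 15.6, 16.0, 0.0, 6.3, 4.1, 2.4, 7.7, 13.0, 2.4, 19.1.
Cumulative: 15.6, 31.6, 31.6, 37.9, 42.0, 44.4, 52.1, 65.1, 67.5, 86.6.
The total first reaches 63 DD on day 8.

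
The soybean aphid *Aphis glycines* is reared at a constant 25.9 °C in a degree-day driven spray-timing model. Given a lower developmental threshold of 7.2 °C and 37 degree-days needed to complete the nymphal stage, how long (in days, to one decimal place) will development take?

Daily accumulation = 25.9 − 7.2 = 18.7 DD/day.
Duration = 37 / 18.7 = 1.979 ≈ 2.0 days.

2.0 days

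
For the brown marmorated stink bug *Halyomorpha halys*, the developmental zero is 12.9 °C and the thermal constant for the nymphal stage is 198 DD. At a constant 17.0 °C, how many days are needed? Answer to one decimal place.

48.3 days

Daily accumulation = 17.0 − 12.9 = 4.1 DD/day.
Duration = 198 / 4.1 = 48.293 ≈ 48.3 days.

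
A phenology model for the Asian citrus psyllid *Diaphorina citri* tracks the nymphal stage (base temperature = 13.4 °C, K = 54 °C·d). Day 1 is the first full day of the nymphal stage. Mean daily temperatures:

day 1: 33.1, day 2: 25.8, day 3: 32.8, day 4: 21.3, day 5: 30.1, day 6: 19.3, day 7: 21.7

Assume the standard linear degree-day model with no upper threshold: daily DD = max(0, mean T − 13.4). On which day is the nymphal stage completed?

Daily DD above 13.4 °C: 19.7, 12.4, 19.4, 7.9, 16.7, 5.9, 8.3.
Cumulative: 19.7, 32.1, 51.5, 59.4, 76.1, 82.0, 90.3.
The total first reaches 54 DD on day 4.

day 4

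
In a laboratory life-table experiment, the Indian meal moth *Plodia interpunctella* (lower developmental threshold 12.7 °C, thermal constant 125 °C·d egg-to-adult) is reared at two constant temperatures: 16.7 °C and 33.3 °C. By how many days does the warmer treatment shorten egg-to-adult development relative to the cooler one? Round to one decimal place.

25.2 days

At 16.7 °C: 125 / (16.7 − 12.7) = 125 / 4.0 = 31.250 d.
At 33.3 °C: 125 / (33.3 − 12.7) = 125 / 20.6 = 6.068 d.
Difference = |31.250 − 6.068| = 25.182 ≈ 25.2 days.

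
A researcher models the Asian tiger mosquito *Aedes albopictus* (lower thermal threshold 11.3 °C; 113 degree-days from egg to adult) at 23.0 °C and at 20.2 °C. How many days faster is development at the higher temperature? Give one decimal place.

3.0 days

At 23.0 °C: 113 / (23.0 − 11.3) = 113 / 11.7 = 9.658 d.
At 20.2 °C: 113 / (20.2 − 11.3) = 113 / 8.9 = 12.697 d.
Difference = |9.658 − 12.697| = 3.039 ≈ 3.0 days.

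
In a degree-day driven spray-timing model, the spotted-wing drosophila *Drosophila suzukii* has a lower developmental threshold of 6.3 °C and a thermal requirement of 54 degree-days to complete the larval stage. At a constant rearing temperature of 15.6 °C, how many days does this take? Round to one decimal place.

Daily accumulation = 15.6 − 6.3 = 9.3 DD/day.
Duration = 54 / 9.3 = 5.806 ≈ 5.8 days.

5.8 days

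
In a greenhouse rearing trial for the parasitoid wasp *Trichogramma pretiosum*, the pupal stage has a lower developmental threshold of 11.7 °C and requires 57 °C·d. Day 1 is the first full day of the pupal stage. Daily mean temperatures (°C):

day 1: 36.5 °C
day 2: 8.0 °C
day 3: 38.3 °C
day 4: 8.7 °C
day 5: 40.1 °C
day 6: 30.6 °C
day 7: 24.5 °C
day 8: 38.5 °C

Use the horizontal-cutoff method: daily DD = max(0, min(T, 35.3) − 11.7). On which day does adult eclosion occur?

Daily DD above 11.7 °C (capped at 23.6): 23.6, 0.0, 23.6, 0.0, 23.6, 18.9, 12.8, 23.6.
Cumulative: 23.6, 23.6, 47.2, 47.2, 70.8, 89.7, 102.5, 126.1.
The total first reaches 57 DD on day 5.

day 5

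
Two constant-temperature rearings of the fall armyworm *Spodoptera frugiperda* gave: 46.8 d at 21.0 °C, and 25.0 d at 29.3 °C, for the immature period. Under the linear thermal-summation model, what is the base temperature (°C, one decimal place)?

Linear rate model ⇒ the product D·(T − T_b) is constant across temperatures.
46.8·(21.0 − T_b) = 25.0·(29.3 − T_b)
T_b = (46.8·21.0 − 25.0·29.3) / (46.8 − 25.0) = 250.30 / 21.8 = 11.482 °C ≈ 11.5 °C.

11.5 °C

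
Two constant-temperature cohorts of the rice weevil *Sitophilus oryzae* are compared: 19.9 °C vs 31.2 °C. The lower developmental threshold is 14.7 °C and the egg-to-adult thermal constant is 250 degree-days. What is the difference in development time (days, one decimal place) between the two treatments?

32.9 days

At 19.9 °C: 250 / (19.9 − 14.7) = 250 / 5.2 = 48.077 d.
At 31.2 °C: 250 / (31.2 − 14.7) = 250 / 16.5 = 15.152 d.
Difference = |48.077 − 15.152| = 32.925 ≈ 32.9 days.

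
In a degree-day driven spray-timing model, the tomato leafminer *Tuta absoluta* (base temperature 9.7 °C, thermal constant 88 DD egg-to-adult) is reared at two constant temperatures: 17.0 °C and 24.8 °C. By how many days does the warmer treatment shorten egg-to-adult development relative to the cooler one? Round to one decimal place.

6.2 days

At 17.0 °C: 88 / (17.0 − 9.7) = 88 / 7.3 = 12.055 d.
At 24.8 °C: 88 / (24.8 − 9.7) = 88 / 15.1 = 5.828 d.
Difference = |12.055 − 5.828| = 6.227 ≈ 6.2 days.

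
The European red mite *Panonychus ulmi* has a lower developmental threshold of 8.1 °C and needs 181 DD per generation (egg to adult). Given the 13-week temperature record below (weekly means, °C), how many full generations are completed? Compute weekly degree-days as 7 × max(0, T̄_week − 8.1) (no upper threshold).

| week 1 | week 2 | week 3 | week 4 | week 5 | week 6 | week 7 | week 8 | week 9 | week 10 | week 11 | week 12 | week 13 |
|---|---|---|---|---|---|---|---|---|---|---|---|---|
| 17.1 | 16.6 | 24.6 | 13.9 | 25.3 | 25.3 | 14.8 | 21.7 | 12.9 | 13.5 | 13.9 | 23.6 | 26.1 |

Weekly DD (7 × max(0, T̄ − 8.1)): 63.0, 59.5, 115.5, 40.6, 120.4, 120.4, 46.9, 95.2, 33.6, 37.8, 40.6, 108.5, 126.0.
Season total = 1008.0 DD.
Complete generations = ⌊1008.0 / 181⌋ = 5.

5 generations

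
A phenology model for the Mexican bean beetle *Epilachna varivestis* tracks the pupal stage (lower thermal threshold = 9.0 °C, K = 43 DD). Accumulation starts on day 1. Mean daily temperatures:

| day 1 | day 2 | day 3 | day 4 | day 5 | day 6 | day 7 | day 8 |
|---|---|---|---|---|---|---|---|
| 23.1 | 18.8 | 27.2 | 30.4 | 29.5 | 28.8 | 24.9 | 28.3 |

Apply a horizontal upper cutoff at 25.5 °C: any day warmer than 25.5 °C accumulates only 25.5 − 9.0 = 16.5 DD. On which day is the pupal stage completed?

day 4

Daily DD above 9.0 °C (capped at 16.5): 14.1, 9.8, 16.5, 16.5, 16.5, 16.5, 15.9, 16.5.
Cumulative: 14.1, 23.9, 40.4, 56.9, 73.4, 89.9, 105.8, 122.3.
The total first reaches 43 DD on day 4.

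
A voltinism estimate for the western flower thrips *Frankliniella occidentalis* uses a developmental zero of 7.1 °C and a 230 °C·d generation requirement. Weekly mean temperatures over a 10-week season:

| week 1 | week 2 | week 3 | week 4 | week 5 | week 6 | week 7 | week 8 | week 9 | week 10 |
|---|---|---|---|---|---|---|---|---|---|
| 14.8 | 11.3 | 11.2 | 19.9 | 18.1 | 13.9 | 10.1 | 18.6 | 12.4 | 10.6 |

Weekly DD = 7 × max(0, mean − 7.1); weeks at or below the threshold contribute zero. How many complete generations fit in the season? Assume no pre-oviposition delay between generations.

2 generations

Weekly DD (7 × max(0, T̄ − 7.1)): 53.9, 29.4, 28.7, 89.6, 77.0, 47.6, 21.0, 80.5, 37.1, 24.5.
Season total = 489.3 DD.
Complete generations = ⌊489.3 / 230⌋ = 2.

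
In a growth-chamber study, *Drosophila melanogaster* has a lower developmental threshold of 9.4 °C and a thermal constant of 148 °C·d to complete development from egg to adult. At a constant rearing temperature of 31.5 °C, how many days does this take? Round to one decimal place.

Daily accumulation = 31.5 − 9.4 = 22.1 DD/day.
Duration = 148 / 22.1 = 6.697 ≈ 6.7 days.

6.7 days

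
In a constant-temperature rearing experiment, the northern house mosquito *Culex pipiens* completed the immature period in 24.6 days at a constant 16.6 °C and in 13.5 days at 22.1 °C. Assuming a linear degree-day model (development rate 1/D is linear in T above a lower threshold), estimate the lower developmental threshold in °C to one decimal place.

Under the model K = D·(T − T_b), so D₁·(T₁ − T_b) = D₂·(T₂ − T_b).
24.6·(16.6 − T_b) = 13.5·(22.1 − T_b)
T_b = (24.6·16.6 − 13.5·22.1) / (24.6 − 13.5) = 110.01 / 11.1 = 9.911 °C ≈ 9.9 °C.

9.9 °C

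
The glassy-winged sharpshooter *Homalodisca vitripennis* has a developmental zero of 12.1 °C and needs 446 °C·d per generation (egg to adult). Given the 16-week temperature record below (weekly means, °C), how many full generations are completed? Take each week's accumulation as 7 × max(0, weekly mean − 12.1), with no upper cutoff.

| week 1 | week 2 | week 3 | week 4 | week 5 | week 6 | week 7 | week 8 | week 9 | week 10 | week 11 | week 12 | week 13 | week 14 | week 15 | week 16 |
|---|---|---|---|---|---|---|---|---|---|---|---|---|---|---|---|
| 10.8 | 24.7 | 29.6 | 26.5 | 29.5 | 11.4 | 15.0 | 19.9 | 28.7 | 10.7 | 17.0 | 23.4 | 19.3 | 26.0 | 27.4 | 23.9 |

2 generations

Weekly DD (7 × max(0, T̄ − 12.1)): 0.0, 88.2, 122.5, 100.8, 121.8, 0.0, 20.3, 54.6, 116.2, 0.0, 34.3, 79.1, 50.4, 97.3, 107.1, 82.6.
Season total = 1075.2 DD.
Complete generations = ⌊1075.2 / 446⌋ = 2.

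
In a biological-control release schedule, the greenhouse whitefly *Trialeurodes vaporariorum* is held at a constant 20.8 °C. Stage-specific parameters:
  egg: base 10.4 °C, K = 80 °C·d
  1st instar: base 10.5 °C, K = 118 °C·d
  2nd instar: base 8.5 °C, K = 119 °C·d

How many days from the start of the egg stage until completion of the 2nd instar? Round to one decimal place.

28.8 days

egg: 80 / (20.8 − 10.4) = 80 / 10.4 = 7.692 d.
1st instar: 118 / (20.8 − 10.5) = 118 / 10.3 = 11.456 d.
2nd instar: 119 / (20.8 − 8.5) = 119 / 12.3 = 9.675 d.
Sum = 28.823 ≈ 28.8 days.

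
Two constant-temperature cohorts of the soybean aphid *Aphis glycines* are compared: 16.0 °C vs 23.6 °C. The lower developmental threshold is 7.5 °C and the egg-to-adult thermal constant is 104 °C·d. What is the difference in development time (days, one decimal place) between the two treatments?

5.8 days

At 16.0 °C: 104 / (16.0 − 7.5) = 104 / 8.5 = 12.235 d.
At 23.6 °C: 104 / (23.6 − 7.5) = 104 / 16.1 = 6.460 d.
Difference = |12.235 − 6.460| = 5.776 ≈ 5.8 days.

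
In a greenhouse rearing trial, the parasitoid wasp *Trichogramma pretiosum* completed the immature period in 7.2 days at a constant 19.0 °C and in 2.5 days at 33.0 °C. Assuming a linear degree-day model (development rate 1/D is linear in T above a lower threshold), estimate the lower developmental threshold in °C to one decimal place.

11.6 °C

Linear rate model ⇒ the product D·(T − T_b) is constant across temperatures.
7.2·(19.0 − T_b) = 2.5·(33.0 − T_b)
T_b = (7.2·19.0 − 2.5·33.0) / (7.2 − 2.5) = 54.30 / 4.7 = 11.553 °C ≈ 11.6 °C.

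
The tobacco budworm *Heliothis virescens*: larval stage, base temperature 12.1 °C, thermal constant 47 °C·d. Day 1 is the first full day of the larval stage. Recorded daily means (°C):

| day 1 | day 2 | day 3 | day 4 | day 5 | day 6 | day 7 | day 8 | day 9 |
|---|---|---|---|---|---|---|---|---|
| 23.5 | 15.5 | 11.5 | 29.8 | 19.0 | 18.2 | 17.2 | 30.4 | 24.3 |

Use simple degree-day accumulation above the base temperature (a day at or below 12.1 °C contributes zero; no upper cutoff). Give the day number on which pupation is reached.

Daily DD above 12.1 °C: 11.4, 3.4, 0.0, 17.7, 6.9, 6.1, 5.1, 18.3, 12.2.
Cumulative: 11.4, 14.8, 14.8, 32.5, 39.4, 45.5, 50.6, 68.9, 81.1.
The total first reaches 47 DD on day 7.

day 7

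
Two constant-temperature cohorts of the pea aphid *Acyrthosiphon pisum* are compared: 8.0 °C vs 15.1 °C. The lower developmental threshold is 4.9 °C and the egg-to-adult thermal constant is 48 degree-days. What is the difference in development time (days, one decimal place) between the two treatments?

At 8.0 °C: 48 / (8.0 − 4.9) = 48 / 3.1 = 15.484 d.
At 15.1 °C: 48 / (15.1 − 4.9) = 48 / 10.2 = 4.706 d.
Difference = |15.484 − 4.706| = 10.778 ≈ 10.8 days.

10.8 days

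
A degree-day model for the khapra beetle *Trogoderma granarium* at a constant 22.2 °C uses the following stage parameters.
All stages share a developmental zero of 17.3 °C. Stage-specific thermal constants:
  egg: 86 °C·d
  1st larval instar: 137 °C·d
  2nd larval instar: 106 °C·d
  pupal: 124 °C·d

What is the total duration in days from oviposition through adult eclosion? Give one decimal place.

Daily accumulation at 22.2 °C = 22.2 − 17.3 = 4.9 DD/day.
Total K = 86 + 137 + 106 + 124 = 453 DD.
Total duration = 453 / 4.9 = 92.449 ≈ 92.4 days.

92.4 days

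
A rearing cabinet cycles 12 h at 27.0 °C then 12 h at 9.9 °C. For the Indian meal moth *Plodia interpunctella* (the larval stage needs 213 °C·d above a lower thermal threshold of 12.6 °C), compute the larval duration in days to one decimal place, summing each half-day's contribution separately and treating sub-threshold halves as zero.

29.6 days

Day half: max(0, 27.0 − 12.6) × 0.5 = 14.4 × 0.5 = 7.20 DD.
Night half: max(0, 9.9 − 12.6) × 0.5 = 0.0 × 0.5 = 0.00 DD.
Per 24 h: 7.20 DD/day.
Duration = 213 / 7.20 = 29.583 ≈ 29.6 days.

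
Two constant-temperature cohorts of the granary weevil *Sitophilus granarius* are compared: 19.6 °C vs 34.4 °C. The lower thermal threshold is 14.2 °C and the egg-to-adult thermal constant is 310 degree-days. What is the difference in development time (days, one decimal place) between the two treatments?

42.1 days

At 19.6 °C: 310 / (19.6 − 14.2) = 310 / 5.4 = 57.407 d.
At 34.4 °C: 310 / (34.4 − 14.2) = 310 / 20.2 = 15.347 d.
Difference = |57.407 − 15.347| = 42.061 ≈ 42.1 days.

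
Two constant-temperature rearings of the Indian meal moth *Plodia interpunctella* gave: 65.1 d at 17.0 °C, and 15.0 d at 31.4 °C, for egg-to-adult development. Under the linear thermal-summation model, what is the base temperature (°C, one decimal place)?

Under the model K = D·(T − T_b), so D₁·(T₁ − T_b) = D₂·(T₂ − T_b).
65.1·(17.0 − T_b) = 15.0·(31.4 − T_b)
T_b = (65.1·17.0 − 15.0·31.4) / (65.1 − 15.0) = 635.70 / 50.1 = 12.689 °C ≈ 12.7 °C.

12.7 °C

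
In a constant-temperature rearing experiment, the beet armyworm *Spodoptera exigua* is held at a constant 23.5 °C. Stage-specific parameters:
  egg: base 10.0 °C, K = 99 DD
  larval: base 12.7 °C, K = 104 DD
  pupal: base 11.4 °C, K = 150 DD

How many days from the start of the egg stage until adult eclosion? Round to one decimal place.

29.4 days

egg: 99 / (23.5 − 10.0) = 99 / 13.5 = 7.333 d.
larval: 104 / (23.5 − 12.7) = 104 / 10.8 = 9.630 d.
pupal: 150 / (23.5 − 11.4) = 150 / 12.1 = 12.397 d.
Sum = 29.360 ≈ 29.4 days.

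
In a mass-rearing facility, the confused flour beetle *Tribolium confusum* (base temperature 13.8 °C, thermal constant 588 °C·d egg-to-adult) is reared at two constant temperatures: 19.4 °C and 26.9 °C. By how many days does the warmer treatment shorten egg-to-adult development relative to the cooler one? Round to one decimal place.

60.1 days

At 19.4 °C: 588 / (19.4 − 13.8) = 588 / 5.6 = 105.000 d.
At 26.9 °C: 588 / (26.9 − 13.8) = 588 / 13.1 = 44.885 d.
Difference = |105.000 − 44.885| = 60.115 ≈ 60.1 days.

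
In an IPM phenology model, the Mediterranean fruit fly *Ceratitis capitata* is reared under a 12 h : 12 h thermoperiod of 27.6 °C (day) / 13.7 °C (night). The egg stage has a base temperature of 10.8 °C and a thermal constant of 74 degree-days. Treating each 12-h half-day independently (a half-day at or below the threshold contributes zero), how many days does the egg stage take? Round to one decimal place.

7.5 days

Day half: max(0, 27.6 − 10.8) × 0.5 = 16.8 × 0.5 = 8.40 DD.
Night half: max(0, 13.7 − 10.8) × 0.5 = 2.9 × 0.5 = 1.45 DD.
Per 24 h: 9.85 DD/day.
Duration = 74 / 9.85 = 7.513 ≈ 7.5 days.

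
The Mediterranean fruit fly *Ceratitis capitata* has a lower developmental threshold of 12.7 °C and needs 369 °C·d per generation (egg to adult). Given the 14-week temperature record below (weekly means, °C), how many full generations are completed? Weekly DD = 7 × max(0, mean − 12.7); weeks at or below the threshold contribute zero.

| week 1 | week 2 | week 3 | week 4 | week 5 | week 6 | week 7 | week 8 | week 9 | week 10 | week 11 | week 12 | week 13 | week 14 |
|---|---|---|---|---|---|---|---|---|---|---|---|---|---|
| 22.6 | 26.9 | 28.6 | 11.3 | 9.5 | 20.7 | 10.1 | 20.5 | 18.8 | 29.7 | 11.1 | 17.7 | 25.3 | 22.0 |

Weekly DD (7 × max(0, T̄ − 12.7)): 69.3, 99.4, 111.3, 0.0, 0.0, 56.0, 0.0, 54.6, 42.7, 119.0, 0.0, 35.0, 88.2, 65.1.
Season total = 740.6 DD.
Complete generations = ⌊740.6 / 369⌋ = 2.

2 generations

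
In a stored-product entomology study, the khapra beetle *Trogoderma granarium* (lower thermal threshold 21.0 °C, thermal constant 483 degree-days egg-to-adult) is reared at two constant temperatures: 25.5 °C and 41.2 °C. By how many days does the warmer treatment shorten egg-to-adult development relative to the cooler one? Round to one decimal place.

83.4 days

At 25.5 °C: 483 / (25.5 − 21.0) = 483 / 4.5 = 107.333 d.
At 41.2 °C: 483 / (41.2 − 21.0) = 483 / 20.2 = 23.911 d.
Difference = |107.333 − 23.911| = 83.422 ≈ 83.4 days.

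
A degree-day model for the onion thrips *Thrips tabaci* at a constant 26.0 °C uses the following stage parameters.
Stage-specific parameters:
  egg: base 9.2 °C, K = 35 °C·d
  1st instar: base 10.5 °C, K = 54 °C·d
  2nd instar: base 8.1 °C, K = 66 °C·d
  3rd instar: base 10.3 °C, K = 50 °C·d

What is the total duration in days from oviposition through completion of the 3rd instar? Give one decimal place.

12.4 days

egg: 35 / (26.0 − 9.2) = 35 / 16.8 = 2.083 d.
1st instar: 54 / (26.0 − 10.5) = 54 / 15.5 = 3.484 d.
2nd instar: 66 / (26.0 − 8.1) = 66 / 17.9 = 3.687 d.
3rd instar: 50 / (26.0 − 10.3) = 50 / 15.7 = 3.185 d.
Sum = 12.439 ≈ 12.4 days.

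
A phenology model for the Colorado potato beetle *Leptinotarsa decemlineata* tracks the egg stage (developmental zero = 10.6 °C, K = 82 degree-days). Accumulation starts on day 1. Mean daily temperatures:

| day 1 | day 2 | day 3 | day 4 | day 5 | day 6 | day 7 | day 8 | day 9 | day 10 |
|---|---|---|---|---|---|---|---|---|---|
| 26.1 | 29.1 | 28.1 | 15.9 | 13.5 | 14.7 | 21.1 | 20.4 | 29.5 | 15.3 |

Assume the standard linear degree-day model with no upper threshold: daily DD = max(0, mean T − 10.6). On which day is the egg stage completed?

day 8

Daily DD above 10.6 °C: 15.5, 18.5, 17.5, 5.3, 2.9, 4.1, 10.5, 9.8, 18.9, 4.7.
Cumulative: 15.5, 34.0, 51.5, 56.8, 59.7, 63.8, 74.3, 84.1, 103.0, 107.7.
The total first reaches 82 DD on day 8.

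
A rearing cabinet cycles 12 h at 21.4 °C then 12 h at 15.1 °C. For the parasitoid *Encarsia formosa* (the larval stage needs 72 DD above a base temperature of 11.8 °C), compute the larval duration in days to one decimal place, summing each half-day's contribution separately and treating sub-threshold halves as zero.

11.2 days

Day half: max(0, 21.4 − 11.8) × 0.5 = 9.6 × 0.5 = 4.80 DD.
Night half: max(0, 15.1 − 11.8) × 0.5 = 3.3 × 0.5 = 1.65 DD.
Per 24 h: 6.45 DD/day.
Duration = 72 / 6.45 = 11.163 ≈ 11.2 days.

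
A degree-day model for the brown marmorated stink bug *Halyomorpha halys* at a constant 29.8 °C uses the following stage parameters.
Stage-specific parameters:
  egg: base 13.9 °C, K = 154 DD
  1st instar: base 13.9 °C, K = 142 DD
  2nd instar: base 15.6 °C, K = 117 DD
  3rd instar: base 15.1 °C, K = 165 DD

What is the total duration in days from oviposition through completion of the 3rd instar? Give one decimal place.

38.1 days

egg: 154 / (29.8 − 13.9) = 154 / 15.9 = 9.686 d.
1st instar: 142 / (29.8 − 13.9) = 142 / 15.9 = 8.931 d.
2nd instar: 117 / (29.8 − 15.6) = 117 / 14.2 = 8.239 d.
3rd instar: 165 / (29.8 − 15.1) = 165 / 14.7 = 11.224 d.
Sum = 38.080 ≈ 38.1 days.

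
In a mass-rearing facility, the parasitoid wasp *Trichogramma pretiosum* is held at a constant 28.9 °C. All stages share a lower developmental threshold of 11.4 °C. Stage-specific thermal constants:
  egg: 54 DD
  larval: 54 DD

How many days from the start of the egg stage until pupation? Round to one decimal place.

Daily accumulation at 28.9 °C = 28.9 − 11.4 = 17.5 DD/day.
Total K = 54 + 54 = 108 DD.
Total duration = 108 / 17.5 = 6.171 ≈ 6.2 days.

6.2 days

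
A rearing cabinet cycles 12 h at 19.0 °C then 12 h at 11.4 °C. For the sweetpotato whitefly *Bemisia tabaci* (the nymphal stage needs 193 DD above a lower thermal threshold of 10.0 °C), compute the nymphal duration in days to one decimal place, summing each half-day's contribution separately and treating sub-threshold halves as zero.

Day half: max(0, 19.0 − 10.0) × 0.5 = 9.0 × 0.5 = 4.50 DD.
Night half: max(0, 11.4 − 10.0) × 0.5 = 1.4 × 0.5 = 0.70 DD.
Per 24 h: 5.20 DD/day.
Duration = 193 / 5.20 = 37.115 ≈ 37.1 days.

37.1 days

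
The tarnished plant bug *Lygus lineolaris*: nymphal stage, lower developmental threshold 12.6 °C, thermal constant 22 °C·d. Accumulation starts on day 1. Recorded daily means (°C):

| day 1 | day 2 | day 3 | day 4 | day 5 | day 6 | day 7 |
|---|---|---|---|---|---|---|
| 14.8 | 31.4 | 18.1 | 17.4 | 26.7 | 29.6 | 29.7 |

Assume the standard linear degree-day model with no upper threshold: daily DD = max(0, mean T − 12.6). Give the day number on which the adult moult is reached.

day 3

Daily DD above 12.6 °C: 2.2, 18.8, 5.5, 4.8, 14.1, 17.0, 17.1.
Cumulative: 2.2, 21.0, 26.5, 31.3, 45.4, 62.4, 79.5.
The total first reaches 22 DD on day 3.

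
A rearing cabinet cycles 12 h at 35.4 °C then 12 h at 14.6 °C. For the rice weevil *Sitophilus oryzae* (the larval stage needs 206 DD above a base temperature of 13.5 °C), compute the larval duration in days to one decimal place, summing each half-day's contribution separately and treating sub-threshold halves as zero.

Day half: max(0, 35.4 − 13.5) × 0.5 = 21.9 × 0.5 = 10.95 DD.
Night half: max(0, 14.6 − 13.5) × 0.5 = 1.1 × 0.5 = 0.55 DD.
Per 24 h: 11.50 DD/day.
Duration = 206 / 11.50 = 17.913 ≈ 17.9 days.

17.9 days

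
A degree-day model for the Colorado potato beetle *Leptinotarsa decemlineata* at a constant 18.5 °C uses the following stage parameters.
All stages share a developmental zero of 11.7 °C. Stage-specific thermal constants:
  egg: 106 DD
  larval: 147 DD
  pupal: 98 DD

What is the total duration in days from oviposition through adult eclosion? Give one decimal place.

51.6 days

Daily accumulation at 18.5 °C = 18.5 − 11.7 = 6.8 DD/day.
Total K = 106 + 147 + 98 = 351 DD.
Total duration = 351 / 6.8 = 51.618 ≈ 51.6 days.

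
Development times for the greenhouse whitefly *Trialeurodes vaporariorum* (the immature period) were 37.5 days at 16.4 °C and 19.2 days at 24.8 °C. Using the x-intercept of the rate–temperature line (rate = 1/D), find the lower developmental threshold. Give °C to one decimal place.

7.6 °C

Equal thermal constants: D₁(T₁ − T_b) = D₂(T₂ − T_b).
37.5·(16.4 − T_b) = 19.2·(24.8 − T_b)
T_b = (37.5·16.4 − 19.2·24.8) / (37.5 − 19.2) = 138.84 / 18.3 = 7.587 °C ≈ 7.6 °C.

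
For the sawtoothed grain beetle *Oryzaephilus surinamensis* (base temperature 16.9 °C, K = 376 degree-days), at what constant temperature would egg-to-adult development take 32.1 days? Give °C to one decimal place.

Required daily accumulation = 376 / 32.1 = 11.713 DD/day.
T = T_base + 11.713 = 16.9 + 11.713 = 28.613 ≈ 28.6 °C.

28.6 °C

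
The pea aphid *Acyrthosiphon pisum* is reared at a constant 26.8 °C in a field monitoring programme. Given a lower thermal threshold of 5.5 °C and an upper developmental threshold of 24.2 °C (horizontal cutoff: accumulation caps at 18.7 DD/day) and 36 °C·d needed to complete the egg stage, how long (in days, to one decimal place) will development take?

1.9 days

Temperature 26.8 °C exceeds the upper threshold, so daily accumulation caps at 24.2 − 5.5 = 18.7 DD/day.
Duration = 36 / 18.7 = 1.925 ≈ 1.9 days.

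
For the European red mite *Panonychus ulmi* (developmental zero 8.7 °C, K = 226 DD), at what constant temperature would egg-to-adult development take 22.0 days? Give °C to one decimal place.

19.0 °C

Required daily accumulation = 226 / 22.0 = 10.273 DD/day.
T = T_base + 10.273 = 8.7 + 10.273 = 18.973 ≈ 19.0 °C.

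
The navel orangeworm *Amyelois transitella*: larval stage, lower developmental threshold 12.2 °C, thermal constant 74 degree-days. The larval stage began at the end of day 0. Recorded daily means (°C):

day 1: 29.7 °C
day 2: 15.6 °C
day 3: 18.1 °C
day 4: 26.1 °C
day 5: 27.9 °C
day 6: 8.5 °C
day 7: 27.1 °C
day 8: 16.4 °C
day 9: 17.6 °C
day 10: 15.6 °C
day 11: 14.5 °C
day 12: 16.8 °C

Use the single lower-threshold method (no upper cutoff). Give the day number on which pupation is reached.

day 8

Daily DD above 12.2 °C: 17.5, 3.4, 5.9, 13.9, 15.7, 0.0, 14.9, 4.2, 5.4, 3.4, 2.3, 4.6.
Cumulative: 17.5, 20.9, 26.8, 40.7, 56.4, 56.4, 71.3, 75.5, 80.9, 84.3, 86.6, 91.2.
The total first reaches 74 DD on day 8.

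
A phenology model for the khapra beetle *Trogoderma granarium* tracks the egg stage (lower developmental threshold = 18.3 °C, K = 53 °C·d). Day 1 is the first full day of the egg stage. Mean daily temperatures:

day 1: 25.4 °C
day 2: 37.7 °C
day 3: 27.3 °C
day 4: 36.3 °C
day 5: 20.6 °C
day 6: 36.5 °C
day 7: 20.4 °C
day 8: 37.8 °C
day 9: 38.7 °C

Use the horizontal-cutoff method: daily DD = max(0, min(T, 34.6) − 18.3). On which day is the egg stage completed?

Daily DD above 18.3 °C (capped at 16.3): 7.1, 16.3, 9.0, 16.3, 2.3, 16.3, 2.1, 16.3, 16.3.
Cumulative: 7.1, 23.4, 32.4, 48.7, 51.0, 67.3, 69.4, 85.7, 102.0.
The total first reaches 53 DD on day 6.

day 6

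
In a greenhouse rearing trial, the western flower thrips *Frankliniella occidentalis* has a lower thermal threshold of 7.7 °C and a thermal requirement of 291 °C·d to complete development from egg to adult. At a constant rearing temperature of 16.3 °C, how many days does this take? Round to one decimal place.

33.8 days

Daily accumulation = 16.3 − 7.7 = 8.6 DD/day.
Duration = 291 / 8.6 = 33.837 ≈ 33.8 days.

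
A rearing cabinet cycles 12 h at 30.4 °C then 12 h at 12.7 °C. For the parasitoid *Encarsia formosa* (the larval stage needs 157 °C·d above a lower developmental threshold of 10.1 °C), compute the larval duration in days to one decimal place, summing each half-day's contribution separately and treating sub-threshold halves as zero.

Day half: max(0, 30.4 − 10.1) × 0.5 = 20.3 × 0.5 = 10.15 DD.
Night half: max(0, 12.7 − 10.1) × 0.5 = 2.6 × 0.5 = 1.30 DD.
Per 24 h: 11.45 DD/day.
Duration = 157 / 11.45 = 13.712 ≈ 13.7 days.

13.7 days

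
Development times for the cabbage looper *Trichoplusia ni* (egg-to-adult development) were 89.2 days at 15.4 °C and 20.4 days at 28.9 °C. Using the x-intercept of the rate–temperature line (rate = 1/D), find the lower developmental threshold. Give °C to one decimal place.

Linear rate model ⇒ the product D·(T − T_b) is constant across temperatures.
89.2·(15.4 − T_b) = 20.4·(28.9 − T_b)
T_b = (89.2·15.4 − 20.4·28.9) / (89.2 − 20.4) = 784.12 / 68.8 = 11.397 °C ≈ 11.4 °C.

11.4 °C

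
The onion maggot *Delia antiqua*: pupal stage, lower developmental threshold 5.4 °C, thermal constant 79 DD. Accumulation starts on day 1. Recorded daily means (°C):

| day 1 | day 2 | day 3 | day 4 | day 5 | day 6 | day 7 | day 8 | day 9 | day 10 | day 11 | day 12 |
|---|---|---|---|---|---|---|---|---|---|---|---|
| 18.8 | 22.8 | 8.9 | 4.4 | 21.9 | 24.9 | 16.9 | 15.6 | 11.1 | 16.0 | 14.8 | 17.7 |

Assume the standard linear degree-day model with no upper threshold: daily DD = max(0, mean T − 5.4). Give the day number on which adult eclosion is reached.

day 7

Daily DD above 5.4 °C: 13.4, 17.4, 3.5, 0.0, 16.5, 19.5, 11.5, 10.2, 5.7, 10.6, 9.4, 12.3.
Cumulative: 13.4, 30.8, 34.3, 34.3, 50.8, 70.3, 81.8, 92.0, 97.7, 108.3, 117.7, 130.0.
The total first reaches 79 DD on day 7.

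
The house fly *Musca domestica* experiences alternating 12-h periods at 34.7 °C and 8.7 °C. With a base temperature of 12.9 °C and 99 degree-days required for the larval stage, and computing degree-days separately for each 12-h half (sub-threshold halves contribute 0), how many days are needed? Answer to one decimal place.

9.1 days

Day half: max(0, 34.7 − 12.9) × 0.5 = 21.8 × 0.5 = 10.90 DD.
Night half: max(0, 8.7 − 12.9) × 0.5 = 0.0 × 0.5 = 0.00 DD.
Per 24 h: 10.90 DD/day.
Duration = 99 / 10.90 = 9.083 ≈ 9.1 days.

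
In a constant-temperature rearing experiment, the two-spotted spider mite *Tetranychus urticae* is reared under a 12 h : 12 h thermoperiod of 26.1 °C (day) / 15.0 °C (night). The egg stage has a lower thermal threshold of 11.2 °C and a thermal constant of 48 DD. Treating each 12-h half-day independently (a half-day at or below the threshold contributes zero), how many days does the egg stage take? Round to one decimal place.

5.1 days

Day half: max(0, 26.1 − 11.2) × 0.5 = 14.9 × 0.5 = 7.45 DD.
Night half: max(0, 15.0 − 11.2) × 0.5 = 3.8 × 0.5 = 1.90 DD.
Per 24 h: 9.35 DD/day.
Duration = 48 / 9.35 = 5.134 ≈ 5.1 days.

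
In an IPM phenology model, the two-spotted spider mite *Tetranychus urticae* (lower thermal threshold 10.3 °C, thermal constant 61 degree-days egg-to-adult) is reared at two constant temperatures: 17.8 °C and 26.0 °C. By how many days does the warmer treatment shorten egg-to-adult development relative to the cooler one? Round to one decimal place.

At 17.8 °C: 61 / (17.8 − 10.3) = 61 / 7.5 = 8.133 d.
At 26.0 °C: 61 / (26.0 − 10.3) = 61 / 15.7 = 3.885 d.
Difference = |8.133 − 3.885| = 4.248 ≈ 4.2 days.

4.2 days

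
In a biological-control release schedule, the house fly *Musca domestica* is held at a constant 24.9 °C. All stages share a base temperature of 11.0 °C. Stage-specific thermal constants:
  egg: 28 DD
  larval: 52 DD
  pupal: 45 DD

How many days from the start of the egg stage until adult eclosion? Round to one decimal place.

Daily accumulation at 24.9 °C = 24.9 − 11.0 = 13.9 DD/day.
Total K = 28 + 52 + 45 = 125 DD.
Total duration = 125 / 13.9 = 8.993 ≈ 9.0 days.

9.0 days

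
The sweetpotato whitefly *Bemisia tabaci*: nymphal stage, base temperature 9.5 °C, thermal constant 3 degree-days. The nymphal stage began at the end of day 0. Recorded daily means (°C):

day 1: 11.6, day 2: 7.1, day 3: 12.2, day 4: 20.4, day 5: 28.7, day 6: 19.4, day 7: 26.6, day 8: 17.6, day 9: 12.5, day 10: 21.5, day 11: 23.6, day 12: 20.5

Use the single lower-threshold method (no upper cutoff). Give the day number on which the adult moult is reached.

Daily DD above 9.5 °C: 2.1, 0.0, 2.7, 10.9, 19.2, 9.9, 17.1, 8.1, 3.0, 12.0, 14.1, 11.0.
Cumulative: 2.1, 2.1, 4.8, 15.7, 34.9, 44.8, 61.9, 70.0, 73.0, 85.0, 99.1, 110.1.
The total first reaches 3 DD on day 3.

day 3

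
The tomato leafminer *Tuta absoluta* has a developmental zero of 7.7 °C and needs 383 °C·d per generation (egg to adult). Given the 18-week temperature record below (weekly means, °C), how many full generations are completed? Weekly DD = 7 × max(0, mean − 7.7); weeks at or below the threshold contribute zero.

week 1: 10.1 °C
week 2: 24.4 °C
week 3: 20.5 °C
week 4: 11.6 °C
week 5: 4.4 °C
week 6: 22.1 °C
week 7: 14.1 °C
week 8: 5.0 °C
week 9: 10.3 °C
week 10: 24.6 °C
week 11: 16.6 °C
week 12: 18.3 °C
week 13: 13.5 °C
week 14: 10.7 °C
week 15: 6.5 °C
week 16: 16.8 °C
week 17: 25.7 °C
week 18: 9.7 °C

2 generations

Weekly DD (7 × max(0, T̄ − 7.7)): 16.8, 116.9, 89.6, 27.3, 0.0, 100.8, 44.8, 0.0, 18.2, 118.3, 62.3, 74.2, 40.6, 21.0, 0.0, 63.7, 126.0, 14.0.
Season total = 934.5 DD.
Complete generations = ⌊934.5 / 383⌋ = 2.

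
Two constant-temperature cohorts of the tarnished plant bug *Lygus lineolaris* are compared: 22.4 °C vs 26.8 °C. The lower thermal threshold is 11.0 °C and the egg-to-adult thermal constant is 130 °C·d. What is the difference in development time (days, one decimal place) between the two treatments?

3.2 days

At 22.4 °C: 130 / (22.4 − 11.0) = 130 / 11.4 = 11.404 d.
At 26.8 °C: 130 / (26.8 − 11.0) = 130 / 15.8 = 8.228 d.
Difference = |11.404 − 8.228| = 3.176 ≈ 3.2 days.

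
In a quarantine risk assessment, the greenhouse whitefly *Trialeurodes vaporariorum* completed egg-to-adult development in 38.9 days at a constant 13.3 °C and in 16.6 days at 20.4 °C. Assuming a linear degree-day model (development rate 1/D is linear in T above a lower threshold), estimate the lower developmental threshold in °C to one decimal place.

8.0 °C

Equal thermal constants: D₁(T₁ − T_b) = D₂(T₂ − T_b).
38.9·(13.3 − T_b) = 16.6·(20.4 − T_b)
T_b = (38.9·13.3 − 16.6·20.4) / (38.9 − 16.6) = 178.73 / 22.3 = 8.015 °C ≈ 8.0 °C.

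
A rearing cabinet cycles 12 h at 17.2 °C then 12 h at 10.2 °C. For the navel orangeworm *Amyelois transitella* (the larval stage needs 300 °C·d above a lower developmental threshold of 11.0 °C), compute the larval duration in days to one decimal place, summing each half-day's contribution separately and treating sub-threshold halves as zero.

Day half: max(0, 17.2 − 11.0) × 0.5 = 6.2 × 0.5 = 3.10 DD.
Night half: max(0, 10.2 − 11.0) × 0.5 = 0.0 × 0.5 = 0.00 DD.
Per 24 h: 3.10 DD/day.
Duration = 300 / 3.10 = 96.774 ≈ 96.8 days.

96.8 days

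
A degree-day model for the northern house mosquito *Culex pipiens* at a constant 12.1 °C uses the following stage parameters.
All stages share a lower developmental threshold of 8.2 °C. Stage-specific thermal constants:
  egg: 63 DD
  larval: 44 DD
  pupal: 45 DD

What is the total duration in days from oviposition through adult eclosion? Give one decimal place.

Daily accumulation at 12.1 °C = 12.1 − 8.2 = 3.9 DD/day.
Total K = 63 + 44 + 45 = 152 DD.
Total duration = 152 / 3.9 = 38.974 ≈ 39.0 days.

39.0 days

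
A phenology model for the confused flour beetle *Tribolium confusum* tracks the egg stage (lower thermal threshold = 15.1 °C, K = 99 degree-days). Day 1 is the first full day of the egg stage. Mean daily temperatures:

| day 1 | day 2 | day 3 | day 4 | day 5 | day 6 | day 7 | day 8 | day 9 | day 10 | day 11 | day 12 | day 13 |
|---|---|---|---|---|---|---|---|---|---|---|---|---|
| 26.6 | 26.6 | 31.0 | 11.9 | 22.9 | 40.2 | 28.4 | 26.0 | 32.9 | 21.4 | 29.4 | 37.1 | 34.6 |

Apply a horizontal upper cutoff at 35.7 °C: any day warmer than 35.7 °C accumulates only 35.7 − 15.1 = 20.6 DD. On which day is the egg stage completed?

day 9

Daily DD above 15.1 °C (capped at 20.6): 11.5, 11.5, 15.9, 0.0, 7.8, 20.6, 13.3, 10.9, 17.8, 6.3, 14.3, 20.6, 19.5.
Cumulative: 11.5, 23.0, 38.9, 38.9, 46.7, 67.3, 80.6, 91.5, 109.3, 115.6, 129.9, 150.5, 170.0.
The total first reaches 99 DD on day 9.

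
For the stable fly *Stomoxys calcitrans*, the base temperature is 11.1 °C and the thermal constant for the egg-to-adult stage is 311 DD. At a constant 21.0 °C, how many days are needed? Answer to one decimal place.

31.4 days

Daily accumulation = 21.0 − 11.1 = 9.9 DD/day.
Duration = 311 / 9.9 = 31.414 ≈ 31.4 days.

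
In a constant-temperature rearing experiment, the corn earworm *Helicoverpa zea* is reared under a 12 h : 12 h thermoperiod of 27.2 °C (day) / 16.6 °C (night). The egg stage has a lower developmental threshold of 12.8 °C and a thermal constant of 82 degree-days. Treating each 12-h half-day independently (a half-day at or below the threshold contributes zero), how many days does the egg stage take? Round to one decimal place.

9.0 days

Day half: max(0, 27.2 − 12.8) × 0.5 = 14.4 × 0.5 = 7.20 DD.
Night half: max(0, 16.6 − 12.8) × 0.5 = 3.8 × 0.5 = 1.90 DD.
Per 24 h: 9.10 DD/day.
Duration = 82 / 9.10 = 9.011 ≈ 9.0 days.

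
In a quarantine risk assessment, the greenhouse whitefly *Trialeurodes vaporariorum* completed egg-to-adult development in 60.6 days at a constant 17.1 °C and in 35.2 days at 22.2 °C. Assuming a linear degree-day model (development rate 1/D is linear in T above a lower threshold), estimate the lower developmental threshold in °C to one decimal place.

10.0 °C

Linear rate model ⇒ the product D·(T − T_b) is constant across temperatures.
60.6·(17.1 − T_b) = 35.2·(22.2 − T_b)
T_b = (60.6·17.1 − 35.2·22.2) / (60.6 − 35.2) = 254.82 / 25.4 = 10.032 °C ≈ 10.0 °C.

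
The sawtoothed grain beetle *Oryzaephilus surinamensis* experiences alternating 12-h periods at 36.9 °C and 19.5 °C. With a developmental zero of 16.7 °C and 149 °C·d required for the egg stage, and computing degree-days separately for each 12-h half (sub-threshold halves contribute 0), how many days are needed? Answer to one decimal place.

13.0 days

Day half: max(0, 36.9 − 16.7) × 0.5 = 20.2 × 0.5 = 10.10 DD.
Night half: max(0, 19.5 − 16.7) × 0.5 = 2.8 × 0.5 = 1.40 DD.
Per 24 h: 11.50 DD/day.
Duration = 149 / 11.50 = 12.957 ≈ 13.0 days.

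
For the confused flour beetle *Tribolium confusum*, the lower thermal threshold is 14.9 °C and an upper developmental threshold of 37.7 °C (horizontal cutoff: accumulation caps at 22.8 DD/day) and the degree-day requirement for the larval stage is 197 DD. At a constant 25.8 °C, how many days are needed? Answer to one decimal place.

18.1 days

Daily accumulation = 25.8 − 14.9 = 10.9 DD/day.
Duration = 197 / 10.9 = 18.073 ≈ 18.1 days.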